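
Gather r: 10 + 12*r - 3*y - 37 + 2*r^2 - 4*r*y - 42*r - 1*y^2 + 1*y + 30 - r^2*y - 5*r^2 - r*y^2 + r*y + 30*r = r^2*(-y - 3) + r*(-y^2 - 3*y) - y^2 - 2*y + 3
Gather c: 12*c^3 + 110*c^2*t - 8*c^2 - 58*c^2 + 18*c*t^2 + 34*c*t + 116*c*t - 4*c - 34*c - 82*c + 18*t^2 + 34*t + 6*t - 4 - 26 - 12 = 12*c^3 + c^2*(110*t - 66) + c*(18*t^2 + 150*t - 120) + 18*t^2 + 40*t - 42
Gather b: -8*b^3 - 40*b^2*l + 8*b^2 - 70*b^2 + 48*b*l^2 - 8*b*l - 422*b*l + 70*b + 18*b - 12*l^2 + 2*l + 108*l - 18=-8*b^3 + b^2*(-40*l - 62) + b*(48*l^2 - 430*l + 88) - 12*l^2 + 110*l - 18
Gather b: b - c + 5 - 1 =b - c + 4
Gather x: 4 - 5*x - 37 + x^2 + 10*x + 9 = x^2 + 5*x - 24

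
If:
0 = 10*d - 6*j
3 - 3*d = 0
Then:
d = 1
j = 5/3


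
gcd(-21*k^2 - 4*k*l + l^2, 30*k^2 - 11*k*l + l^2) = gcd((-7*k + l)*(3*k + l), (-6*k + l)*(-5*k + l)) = 1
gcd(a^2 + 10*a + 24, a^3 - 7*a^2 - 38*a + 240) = a + 6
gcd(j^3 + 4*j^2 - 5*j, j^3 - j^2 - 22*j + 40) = j + 5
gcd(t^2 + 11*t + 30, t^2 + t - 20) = t + 5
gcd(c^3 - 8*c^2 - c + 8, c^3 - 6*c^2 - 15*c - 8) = c^2 - 7*c - 8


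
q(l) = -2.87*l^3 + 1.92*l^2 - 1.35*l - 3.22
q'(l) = -8.61*l^2 + 3.84*l - 1.35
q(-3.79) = 185.72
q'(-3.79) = -139.58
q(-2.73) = 73.17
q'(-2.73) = -76.00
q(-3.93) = 205.94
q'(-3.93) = -149.42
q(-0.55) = -1.42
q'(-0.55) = -6.07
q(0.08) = -3.32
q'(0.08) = -1.10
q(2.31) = -31.47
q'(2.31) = -38.42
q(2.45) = -37.21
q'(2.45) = -43.62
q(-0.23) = -2.77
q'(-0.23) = -2.69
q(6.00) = -562.12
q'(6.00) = -288.27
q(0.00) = -3.22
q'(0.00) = -1.35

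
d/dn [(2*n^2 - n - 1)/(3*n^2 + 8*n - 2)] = (19*n^2 - 2*n + 10)/(9*n^4 + 48*n^3 + 52*n^2 - 32*n + 4)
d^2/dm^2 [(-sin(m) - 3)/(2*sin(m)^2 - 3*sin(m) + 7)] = (4*sin(m)^5 + 54*sin(m)^4 - 146*sin(m)^3 - 192*sin(m)^2 + 304*sin(m) - 12)/(-3*sin(m) - cos(2*m) + 8)^3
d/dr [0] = 0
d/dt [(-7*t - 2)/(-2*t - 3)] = 17/(2*t + 3)^2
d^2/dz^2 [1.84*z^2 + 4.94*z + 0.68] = 3.68000000000000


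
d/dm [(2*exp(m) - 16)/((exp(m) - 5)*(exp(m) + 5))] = 2*(-exp(2*m) + 16*exp(m) - 25)*exp(m)/(exp(4*m) - 50*exp(2*m) + 625)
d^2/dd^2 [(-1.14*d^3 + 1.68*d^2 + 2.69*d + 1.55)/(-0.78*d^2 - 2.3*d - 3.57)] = (-8.88178419700125e-16*d^5 - 5.32907051820075e-15*d^4 + 8.46696*d^3 + 78.573888*d^2 + 115.43436*d - 6.414424)/(0.474552*d^6 + 4.19796*d^5 + 18.894564*d^4 + 50.59448*d^3 + 86.478966*d^2 + 87.93981*d + 45.499293)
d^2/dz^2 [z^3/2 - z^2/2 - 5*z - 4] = 3*z - 1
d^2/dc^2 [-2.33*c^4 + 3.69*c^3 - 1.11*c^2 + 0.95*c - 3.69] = -27.96*c^2 + 22.14*c - 2.22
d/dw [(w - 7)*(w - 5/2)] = 2*w - 19/2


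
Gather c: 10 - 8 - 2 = 0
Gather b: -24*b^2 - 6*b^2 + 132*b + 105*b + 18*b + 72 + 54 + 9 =-30*b^2 + 255*b + 135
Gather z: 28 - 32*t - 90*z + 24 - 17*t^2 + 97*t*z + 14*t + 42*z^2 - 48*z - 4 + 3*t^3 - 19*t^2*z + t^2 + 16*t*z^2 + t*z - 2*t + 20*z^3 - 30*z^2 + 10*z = 3*t^3 - 16*t^2 - 20*t + 20*z^3 + z^2*(16*t + 12) + z*(-19*t^2 + 98*t - 128) + 48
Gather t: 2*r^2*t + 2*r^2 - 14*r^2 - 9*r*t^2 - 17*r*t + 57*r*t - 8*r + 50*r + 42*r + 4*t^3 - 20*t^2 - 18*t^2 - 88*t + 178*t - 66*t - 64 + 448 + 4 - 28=-12*r^2 + 84*r + 4*t^3 + t^2*(-9*r - 38) + t*(2*r^2 + 40*r + 24) + 360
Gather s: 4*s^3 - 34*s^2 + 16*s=4*s^3 - 34*s^2 + 16*s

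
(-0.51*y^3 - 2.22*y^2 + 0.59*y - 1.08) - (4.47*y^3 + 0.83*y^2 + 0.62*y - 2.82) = -4.98*y^3 - 3.05*y^2 - 0.03*y + 1.74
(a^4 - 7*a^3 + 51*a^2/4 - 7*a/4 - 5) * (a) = a^5 - 7*a^4 + 51*a^3/4 - 7*a^2/4 - 5*a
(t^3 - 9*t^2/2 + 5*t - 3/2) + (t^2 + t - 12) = t^3 - 7*t^2/2 + 6*t - 27/2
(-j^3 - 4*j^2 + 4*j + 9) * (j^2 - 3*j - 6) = -j^5 - j^4 + 22*j^3 + 21*j^2 - 51*j - 54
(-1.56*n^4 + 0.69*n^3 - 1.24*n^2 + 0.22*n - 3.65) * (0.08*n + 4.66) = -0.1248*n^5 - 7.2144*n^4 + 3.1162*n^3 - 5.7608*n^2 + 0.7332*n - 17.009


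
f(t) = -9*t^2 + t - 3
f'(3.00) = -53.00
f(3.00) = -81.00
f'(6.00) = -107.00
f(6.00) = -321.00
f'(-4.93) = 89.74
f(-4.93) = -226.67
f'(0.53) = -8.54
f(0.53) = -5.00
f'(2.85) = -50.30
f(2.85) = -73.25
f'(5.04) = -89.72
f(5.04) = -226.57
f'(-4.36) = 79.48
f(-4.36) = -178.45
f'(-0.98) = 18.64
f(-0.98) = -12.62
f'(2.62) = -46.16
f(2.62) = -62.16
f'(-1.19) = 22.42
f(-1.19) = -16.93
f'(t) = 1 - 18*t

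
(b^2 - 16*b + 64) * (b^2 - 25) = b^4 - 16*b^3 + 39*b^2 + 400*b - 1600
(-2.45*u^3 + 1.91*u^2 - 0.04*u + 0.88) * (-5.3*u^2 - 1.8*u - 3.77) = 12.985*u^5 - 5.713*u^4 + 6.0105*u^3 - 11.7927*u^2 - 1.4332*u - 3.3176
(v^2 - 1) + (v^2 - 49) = 2*v^2 - 50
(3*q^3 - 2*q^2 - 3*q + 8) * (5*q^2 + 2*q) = 15*q^5 - 4*q^4 - 19*q^3 + 34*q^2 + 16*q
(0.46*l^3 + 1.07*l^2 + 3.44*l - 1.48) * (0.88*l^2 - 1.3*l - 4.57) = 0.4048*l^5 + 0.3436*l^4 - 0.466*l^3 - 10.6643*l^2 - 13.7968*l + 6.7636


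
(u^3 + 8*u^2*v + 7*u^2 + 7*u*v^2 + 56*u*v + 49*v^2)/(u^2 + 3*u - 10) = (u^3 + 8*u^2*v + 7*u^2 + 7*u*v^2 + 56*u*v + 49*v^2)/(u^2 + 3*u - 10)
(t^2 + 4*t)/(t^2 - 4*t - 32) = t/(t - 8)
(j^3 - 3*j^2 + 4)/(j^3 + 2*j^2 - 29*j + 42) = (j^2 - j - 2)/(j^2 + 4*j - 21)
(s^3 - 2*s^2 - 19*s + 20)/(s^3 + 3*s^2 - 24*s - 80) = (s - 1)/(s + 4)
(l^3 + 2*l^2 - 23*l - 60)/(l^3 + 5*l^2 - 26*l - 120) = (l + 3)/(l + 6)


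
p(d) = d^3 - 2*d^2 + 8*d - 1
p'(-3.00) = 47.00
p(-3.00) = -70.00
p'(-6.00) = 140.00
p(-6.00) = -337.00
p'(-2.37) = 34.33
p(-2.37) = -44.51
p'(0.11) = 7.60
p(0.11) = -0.14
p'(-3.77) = 65.72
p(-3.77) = -113.17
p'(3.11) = 24.58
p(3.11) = 34.62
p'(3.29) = 27.31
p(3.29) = 39.28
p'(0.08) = 7.70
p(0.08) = -0.37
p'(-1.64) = 22.63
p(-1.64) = -23.91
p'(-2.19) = 31.15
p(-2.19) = -38.62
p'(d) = 3*d^2 - 4*d + 8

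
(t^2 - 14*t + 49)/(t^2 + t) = (t^2 - 14*t + 49)/(t*(t + 1))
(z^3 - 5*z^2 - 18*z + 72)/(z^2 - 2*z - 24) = z - 3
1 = 1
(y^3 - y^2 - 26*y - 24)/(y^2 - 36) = (y^2 + 5*y + 4)/(y + 6)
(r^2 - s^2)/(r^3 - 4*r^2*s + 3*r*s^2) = (r + s)/(r*(r - 3*s))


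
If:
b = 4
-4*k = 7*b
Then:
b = 4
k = -7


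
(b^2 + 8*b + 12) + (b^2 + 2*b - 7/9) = 2*b^2 + 10*b + 101/9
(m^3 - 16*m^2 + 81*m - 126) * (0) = 0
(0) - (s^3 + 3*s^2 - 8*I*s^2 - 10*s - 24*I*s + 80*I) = -s^3 - 3*s^2 + 8*I*s^2 + 10*s + 24*I*s - 80*I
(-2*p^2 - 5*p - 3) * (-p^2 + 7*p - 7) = 2*p^4 - 9*p^3 - 18*p^2 + 14*p + 21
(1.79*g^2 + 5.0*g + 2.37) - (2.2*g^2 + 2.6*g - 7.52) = -0.41*g^2 + 2.4*g + 9.89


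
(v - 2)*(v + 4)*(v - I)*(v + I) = v^4 + 2*v^3 - 7*v^2 + 2*v - 8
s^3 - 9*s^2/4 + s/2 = s*(s - 2)*(s - 1/4)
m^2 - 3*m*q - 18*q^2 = (m - 6*q)*(m + 3*q)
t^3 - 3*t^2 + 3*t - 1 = (t - 1)^3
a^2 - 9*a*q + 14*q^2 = (a - 7*q)*(a - 2*q)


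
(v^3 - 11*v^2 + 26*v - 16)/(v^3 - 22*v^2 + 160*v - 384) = (v^2 - 3*v + 2)/(v^2 - 14*v + 48)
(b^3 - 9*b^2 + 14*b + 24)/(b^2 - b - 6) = (-b^3 + 9*b^2 - 14*b - 24)/(-b^2 + b + 6)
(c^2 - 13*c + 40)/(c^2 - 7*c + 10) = (c - 8)/(c - 2)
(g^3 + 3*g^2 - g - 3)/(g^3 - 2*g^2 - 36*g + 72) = (g^3 + 3*g^2 - g - 3)/(g^3 - 2*g^2 - 36*g + 72)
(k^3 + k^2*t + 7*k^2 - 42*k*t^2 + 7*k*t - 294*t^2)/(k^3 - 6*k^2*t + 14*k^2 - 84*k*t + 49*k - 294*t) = (k + 7*t)/(k + 7)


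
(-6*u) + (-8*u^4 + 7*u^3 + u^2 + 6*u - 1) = -8*u^4 + 7*u^3 + u^2 - 1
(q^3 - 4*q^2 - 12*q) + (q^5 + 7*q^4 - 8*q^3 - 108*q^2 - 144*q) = q^5 + 7*q^4 - 7*q^3 - 112*q^2 - 156*q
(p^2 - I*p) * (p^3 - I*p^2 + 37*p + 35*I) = p^5 - 2*I*p^4 + 36*p^3 - 2*I*p^2 + 35*p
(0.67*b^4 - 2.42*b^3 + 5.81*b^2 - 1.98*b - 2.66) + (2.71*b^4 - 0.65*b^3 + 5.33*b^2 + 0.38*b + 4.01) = 3.38*b^4 - 3.07*b^3 + 11.14*b^2 - 1.6*b + 1.35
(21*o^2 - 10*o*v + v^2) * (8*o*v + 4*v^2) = 168*o^3*v + 4*o^2*v^2 - 32*o*v^3 + 4*v^4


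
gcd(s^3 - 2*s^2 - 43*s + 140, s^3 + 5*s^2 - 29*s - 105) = s^2 + 2*s - 35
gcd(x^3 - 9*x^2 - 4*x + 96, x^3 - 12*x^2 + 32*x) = x^2 - 12*x + 32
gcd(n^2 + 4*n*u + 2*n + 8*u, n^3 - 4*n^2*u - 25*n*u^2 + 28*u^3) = n + 4*u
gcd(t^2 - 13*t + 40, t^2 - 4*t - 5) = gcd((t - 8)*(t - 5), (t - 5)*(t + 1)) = t - 5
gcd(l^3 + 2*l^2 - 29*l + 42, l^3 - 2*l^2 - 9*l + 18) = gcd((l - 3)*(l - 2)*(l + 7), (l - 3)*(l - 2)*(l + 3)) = l^2 - 5*l + 6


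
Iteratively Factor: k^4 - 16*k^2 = (k)*(k^3 - 16*k) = k^2*(k^2 - 16) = k^2*(k + 4)*(k - 4)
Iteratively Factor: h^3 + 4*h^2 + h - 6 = (h + 2)*(h^2 + 2*h - 3) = (h - 1)*(h + 2)*(h + 3)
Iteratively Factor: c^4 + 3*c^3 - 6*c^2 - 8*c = (c - 2)*(c^3 + 5*c^2 + 4*c) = (c - 2)*(c + 4)*(c^2 + c) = c*(c - 2)*(c + 4)*(c + 1)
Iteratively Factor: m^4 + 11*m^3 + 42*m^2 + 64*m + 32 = (m + 4)*(m^3 + 7*m^2 + 14*m + 8) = (m + 1)*(m + 4)*(m^2 + 6*m + 8) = (m + 1)*(m + 4)^2*(m + 2)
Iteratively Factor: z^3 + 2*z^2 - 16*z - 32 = (z + 2)*(z^2 - 16) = (z - 4)*(z + 2)*(z + 4)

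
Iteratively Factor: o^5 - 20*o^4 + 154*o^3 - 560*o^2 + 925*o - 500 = (o - 4)*(o^4 - 16*o^3 + 90*o^2 - 200*o + 125) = (o - 5)*(o - 4)*(o^3 - 11*o^2 + 35*o - 25) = (o - 5)^2*(o - 4)*(o^2 - 6*o + 5) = (o - 5)^2*(o - 4)*(o - 1)*(o - 5)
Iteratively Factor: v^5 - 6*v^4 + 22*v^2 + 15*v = (v)*(v^4 - 6*v^3 + 22*v + 15) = v*(v + 1)*(v^3 - 7*v^2 + 7*v + 15) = v*(v - 3)*(v + 1)*(v^2 - 4*v - 5) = v*(v - 5)*(v - 3)*(v + 1)*(v + 1)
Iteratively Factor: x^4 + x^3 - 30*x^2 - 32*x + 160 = (x + 4)*(x^3 - 3*x^2 - 18*x + 40) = (x - 5)*(x + 4)*(x^2 + 2*x - 8) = (x - 5)*(x - 2)*(x + 4)*(x + 4)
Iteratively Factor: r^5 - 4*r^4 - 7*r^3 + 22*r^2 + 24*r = (r + 2)*(r^4 - 6*r^3 + 5*r^2 + 12*r) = (r - 3)*(r + 2)*(r^3 - 3*r^2 - 4*r) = r*(r - 3)*(r + 2)*(r^2 - 3*r - 4) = r*(r - 3)*(r + 1)*(r + 2)*(r - 4)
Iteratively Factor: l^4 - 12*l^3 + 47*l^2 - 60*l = (l)*(l^3 - 12*l^2 + 47*l - 60) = l*(l - 5)*(l^2 - 7*l + 12) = l*(l - 5)*(l - 4)*(l - 3)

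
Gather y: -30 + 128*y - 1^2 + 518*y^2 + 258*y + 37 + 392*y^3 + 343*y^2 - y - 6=392*y^3 + 861*y^2 + 385*y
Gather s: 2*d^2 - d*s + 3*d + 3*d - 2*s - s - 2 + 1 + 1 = 2*d^2 + 6*d + s*(-d - 3)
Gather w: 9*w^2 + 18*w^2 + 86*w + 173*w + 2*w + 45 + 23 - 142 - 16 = 27*w^2 + 261*w - 90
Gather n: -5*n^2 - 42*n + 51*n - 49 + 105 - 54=-5*n^2 + 9*n + 2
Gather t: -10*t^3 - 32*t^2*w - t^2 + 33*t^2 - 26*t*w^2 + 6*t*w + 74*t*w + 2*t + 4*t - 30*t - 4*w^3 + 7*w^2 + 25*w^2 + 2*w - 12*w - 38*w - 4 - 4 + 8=-10*t^3 + t^2*(32 - 32*w) + t*(-26*w^2 + 80*w - 24) - 4*w^3 + 32*w^2 - 48*w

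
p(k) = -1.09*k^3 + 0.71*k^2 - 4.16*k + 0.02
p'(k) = -3.27*k^2 + 1.42*k - 4.16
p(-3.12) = 53.02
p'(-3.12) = -40.42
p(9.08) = -795.20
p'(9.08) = -260.87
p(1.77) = -11.16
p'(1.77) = -11.89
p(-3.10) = 52.21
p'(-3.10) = -39.99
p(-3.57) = 73.51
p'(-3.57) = -50.91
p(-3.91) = 92.30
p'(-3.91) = -59.70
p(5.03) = -141.66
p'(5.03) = -79.75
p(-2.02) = 20.30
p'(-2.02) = -20.37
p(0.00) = 0.02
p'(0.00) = -4.16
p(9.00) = -774.52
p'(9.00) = -256.25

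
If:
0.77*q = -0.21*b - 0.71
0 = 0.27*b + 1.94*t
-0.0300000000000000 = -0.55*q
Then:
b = -3.58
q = 0.05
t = 0.50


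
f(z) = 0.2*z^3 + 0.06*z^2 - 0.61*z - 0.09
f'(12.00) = 87.23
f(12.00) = 346.83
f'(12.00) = 87.23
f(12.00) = 346.83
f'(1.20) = 0.40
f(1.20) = -0.39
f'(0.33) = -0.51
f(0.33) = -0.28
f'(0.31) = -0.52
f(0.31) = -0.27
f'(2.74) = 4.22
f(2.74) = 2.80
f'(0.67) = -0.26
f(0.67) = -0.41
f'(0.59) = -0.33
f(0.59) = -0.39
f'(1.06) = 0.19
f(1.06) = -0.43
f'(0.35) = -0.49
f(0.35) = -0.29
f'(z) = 0.6*z^2 + 0.12*z - 0.61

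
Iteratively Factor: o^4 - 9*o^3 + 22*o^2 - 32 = (o - 2)*(o^3 - 7*o^2 + 8*o + 16) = (o - 4)*(o - 2)*(o^2 - 3*o - 4) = (o - 4)^2*(o - 2)*(o + 1)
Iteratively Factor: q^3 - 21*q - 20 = (q - 5)*(q^2 + 5*q + 4) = (q - 5)*(q + 1)*(q + 4)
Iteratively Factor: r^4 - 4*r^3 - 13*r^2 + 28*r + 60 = (r + 2)*(r^3 - 6*r^2 - r + 30) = (r + 2)^2*(r^2 - 8*r + 15) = (r - 3)*(r + 2)^2*(r - 5)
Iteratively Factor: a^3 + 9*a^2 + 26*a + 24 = (a + 3)*(a^2 + 6*a + 8) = (a + 3)*(a + 4)*(a + 2)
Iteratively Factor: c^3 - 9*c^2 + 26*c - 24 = (c - 2)*(c^2 - 7*c + 12) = (c - 4)*(c - 2)*(c - 3)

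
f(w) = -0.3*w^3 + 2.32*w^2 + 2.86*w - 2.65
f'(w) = -0.9*w^2 + 4.64*w + 2.86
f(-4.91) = 74.75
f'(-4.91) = -41.62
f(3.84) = 25.56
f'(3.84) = 7.41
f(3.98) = 26.57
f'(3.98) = 7.07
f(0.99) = 2.16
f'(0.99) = 6.57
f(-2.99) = 17.56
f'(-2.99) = -19.06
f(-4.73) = 67.47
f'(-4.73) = -39.22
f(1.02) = 2.36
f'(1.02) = 6.66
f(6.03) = 33.18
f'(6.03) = -1.89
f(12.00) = -152.65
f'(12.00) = -71.06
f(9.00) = -7.69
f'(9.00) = -28.28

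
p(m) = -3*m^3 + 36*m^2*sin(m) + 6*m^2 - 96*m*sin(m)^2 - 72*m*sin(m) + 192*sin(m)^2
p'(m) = 36*m^2*cos(m) - 9*m^2 - 192*m*sin(m)*cos(m) + 72*m*sin(m) - 72*m*cos(m) + 12*m - 96*sin(m)^2 + 384*sin(m)*cos(m) - 72*sin(m)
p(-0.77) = 80.34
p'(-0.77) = -183.05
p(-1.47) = 169.54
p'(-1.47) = -3.40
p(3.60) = -184.05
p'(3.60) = -482.94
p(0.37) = 13.28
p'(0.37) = 59.52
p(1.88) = 3.99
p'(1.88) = -40.21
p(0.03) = 0.11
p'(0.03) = 7.38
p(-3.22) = 212.84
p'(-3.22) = -837.85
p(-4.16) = 1533.66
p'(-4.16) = -1603.87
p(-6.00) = 1406.79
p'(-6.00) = 1526.94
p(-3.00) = 68.35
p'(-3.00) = -478.75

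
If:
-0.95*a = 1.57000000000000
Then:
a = -1.65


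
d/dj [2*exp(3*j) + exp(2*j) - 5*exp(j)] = (6*exp(2*j) + 2*exp(j) - 5)*exp(j)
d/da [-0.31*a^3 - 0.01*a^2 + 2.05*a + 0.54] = -0.93*a^2 - 0.02*a + 2.05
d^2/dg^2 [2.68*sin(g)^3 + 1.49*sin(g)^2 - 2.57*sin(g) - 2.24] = 0.559999999999999*sin(g) + 6.03*sin(3*g) + 2.98*cos(2*g)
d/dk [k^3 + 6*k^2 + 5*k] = 3*k^2 + 12*k + 5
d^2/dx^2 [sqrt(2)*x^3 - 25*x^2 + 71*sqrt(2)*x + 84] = 6*sqrt(2)*x - 50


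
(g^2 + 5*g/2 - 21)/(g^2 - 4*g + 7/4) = 2*(g + 6)/(2*g - 1)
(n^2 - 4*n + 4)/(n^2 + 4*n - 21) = (n^2 - 4*n + 4)/(n^2 + 4*n - 21)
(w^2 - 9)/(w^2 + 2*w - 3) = (w - 3)/(w - 1)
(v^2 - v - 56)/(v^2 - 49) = (v - 8)/(v - 7)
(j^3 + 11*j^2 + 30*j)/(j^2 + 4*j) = (j^2 + 11*j + 30)/(j + 4)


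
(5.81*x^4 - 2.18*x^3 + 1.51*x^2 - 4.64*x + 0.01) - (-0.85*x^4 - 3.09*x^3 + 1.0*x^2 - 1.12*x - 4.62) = 6.66*x^4 + 0.91*x^3 + 0.51*x^2 - 3.52*x + 4.63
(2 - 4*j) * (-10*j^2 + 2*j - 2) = 40*j^3 - 28*j^2 + 12*j - 4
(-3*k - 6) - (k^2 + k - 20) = -k^2 - 4*k + 14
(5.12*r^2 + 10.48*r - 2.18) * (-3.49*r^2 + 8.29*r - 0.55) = -17.8688*r^4 + 5.86959999999999*r^3 + 91.6714*r^2 - 23.8362*r + 1.199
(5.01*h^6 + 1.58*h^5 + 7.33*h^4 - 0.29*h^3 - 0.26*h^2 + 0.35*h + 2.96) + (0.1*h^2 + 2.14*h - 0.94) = 5.01*h^6 + 1.58*h^5 + 7.33*h^4 - 0.29*h^3 - 0.16*h^2 + 2.49*h + 2.02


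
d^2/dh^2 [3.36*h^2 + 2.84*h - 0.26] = 6.72000000000000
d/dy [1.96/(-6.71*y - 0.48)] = 13.1516/(6.71*y + 0.48)^2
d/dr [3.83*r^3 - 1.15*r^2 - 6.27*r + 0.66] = 11.49*r^2 - 2.3*r - 6.27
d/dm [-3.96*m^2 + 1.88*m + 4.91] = 1.88 - 7.92*m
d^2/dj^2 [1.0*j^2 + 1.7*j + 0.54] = 2.00000000000000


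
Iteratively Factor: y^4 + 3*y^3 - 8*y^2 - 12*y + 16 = (y - 2)*(y^3 + 5*y^2 + 2*y - 8) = (y - 2)*(y + 2)*(y^2 + 3*y - 4) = (y - 2)*(y - 1)*(y + 2)*(y + 4)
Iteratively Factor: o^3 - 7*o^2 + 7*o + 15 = (o + 1)*(o^2 - 8*o + 15) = (o - 3)*(o + 1)*(o - 5)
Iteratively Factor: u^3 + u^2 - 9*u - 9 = (u - 3)*(u^2 + 4*u + 3) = (u - 3)*(u + 1)*(u + 3)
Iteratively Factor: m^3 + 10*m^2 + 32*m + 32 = (m + 4)*(m^2 + 6*m + 8) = (m + 4)^2*(m + 2)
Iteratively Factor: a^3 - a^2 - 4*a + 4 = (a + 2)*(a^2 - 3*a + 2) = (a - 2)*(a + 2)*(a - 1)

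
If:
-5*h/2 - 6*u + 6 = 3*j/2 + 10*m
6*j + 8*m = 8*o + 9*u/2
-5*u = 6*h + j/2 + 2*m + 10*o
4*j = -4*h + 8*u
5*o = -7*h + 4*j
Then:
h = -11196/941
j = -7428/941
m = 10065/941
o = 9732/941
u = -9312/941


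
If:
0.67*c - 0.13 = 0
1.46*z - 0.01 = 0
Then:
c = 0.19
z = 0.01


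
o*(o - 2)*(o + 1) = o^3 - o^2 - 2*o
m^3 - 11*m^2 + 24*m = m*(m - 8)*(m - 3)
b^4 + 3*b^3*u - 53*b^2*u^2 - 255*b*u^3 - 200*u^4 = (b - 8*u)*(b + u)*(b + 5*u)^2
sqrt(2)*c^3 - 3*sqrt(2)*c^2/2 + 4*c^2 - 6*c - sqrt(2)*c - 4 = (c - 2)*(c + 2*sqrt(2))*(sqrt(2)*c + sqrt(2)/2)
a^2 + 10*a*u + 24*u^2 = (a + 4*u)*(a + 6*u)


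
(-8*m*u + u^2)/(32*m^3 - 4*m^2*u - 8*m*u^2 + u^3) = u/(-4*m^2 + u^2)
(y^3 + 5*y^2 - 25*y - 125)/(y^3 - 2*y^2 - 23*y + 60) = (y^2 - 25)/(y^2 - 7*y + 12)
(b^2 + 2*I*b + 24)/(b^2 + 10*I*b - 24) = (b - 4*I)/(b + 4*I)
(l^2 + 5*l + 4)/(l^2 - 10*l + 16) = (l^2 + 5*l + 4)/(l^2 - 10*l + 16)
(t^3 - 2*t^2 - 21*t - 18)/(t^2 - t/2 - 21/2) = 2*(t^2 - 5*t - 6)/(2*t - 7)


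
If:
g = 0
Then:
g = 0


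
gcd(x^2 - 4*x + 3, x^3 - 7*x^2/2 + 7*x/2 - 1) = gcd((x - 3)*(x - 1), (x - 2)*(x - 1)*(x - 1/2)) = x - 1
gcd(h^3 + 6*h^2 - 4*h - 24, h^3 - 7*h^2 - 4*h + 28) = h^2 - 4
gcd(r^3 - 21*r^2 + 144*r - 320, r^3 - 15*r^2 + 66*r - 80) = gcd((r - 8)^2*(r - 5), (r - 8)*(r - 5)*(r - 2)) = r^2 - 13*r + 40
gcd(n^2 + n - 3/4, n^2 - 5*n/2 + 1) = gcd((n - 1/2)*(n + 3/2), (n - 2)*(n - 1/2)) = n - 1/2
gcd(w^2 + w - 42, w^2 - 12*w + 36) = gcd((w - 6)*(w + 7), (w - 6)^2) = w - 6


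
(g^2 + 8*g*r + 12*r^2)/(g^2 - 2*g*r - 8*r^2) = (-g - 6*r)/(-g + 4*r)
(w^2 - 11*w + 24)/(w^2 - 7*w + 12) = (w - 8)/(w - 4)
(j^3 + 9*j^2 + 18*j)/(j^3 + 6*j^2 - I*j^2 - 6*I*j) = (j + 3)/(j - I)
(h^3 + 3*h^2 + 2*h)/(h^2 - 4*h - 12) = h*(h + 1)/(h - 6)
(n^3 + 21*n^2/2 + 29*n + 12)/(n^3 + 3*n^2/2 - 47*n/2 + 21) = (2*n^2 + 9*n + 4)/(2*n^2 - 9*n + 7)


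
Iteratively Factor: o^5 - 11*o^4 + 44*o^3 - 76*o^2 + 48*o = (o - 2)*(o^4 - 9*o^3 + 26*o^2 - 24*o) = (o - 3)*(o - 2)*(o^3 - 6*o^2 + 8*o) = o*(o - 3)*(o - 2)*(o^2 - 6*o + 8) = o*(o - 3)*(o - 2)^2*(o - 4)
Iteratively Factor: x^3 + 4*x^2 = (x + 4)*(x^2) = x*(x + 4)*(x)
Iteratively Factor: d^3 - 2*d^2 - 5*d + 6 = (d - 3)*(d^2 + d - 2) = (d - 3)*(d + 2)*(d - 1)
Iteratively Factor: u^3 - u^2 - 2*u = (u + 1)*(u^2 - 2*u) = (u - 2)*(u + 1)*(u)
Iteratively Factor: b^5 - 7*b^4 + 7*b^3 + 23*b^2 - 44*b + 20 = (b - 5)*(b^4 - 2*b^3 - 3*b^2 + 8*b - 4) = (b - 5)*(b - 2)*(b^3 - 3*b + 2) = (b - 5)*(b - 2)*(b - 1)*(b^2 + b - 2) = (b - 5)*(b - 2)*(b - 1)^2*(b + 2)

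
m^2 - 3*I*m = m*(m - 3*I)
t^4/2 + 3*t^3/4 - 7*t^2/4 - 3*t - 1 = (t/2 + 1)*(t - 2)*(t + 1/2)*(t + 1)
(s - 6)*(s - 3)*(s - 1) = s^3 - 10*s^2 + 27*s - 18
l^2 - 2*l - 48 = (l - 8)*(l + 6)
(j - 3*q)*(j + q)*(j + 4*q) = j^3 + 2*j^2*q - 11*j*q^2 - 12*q^3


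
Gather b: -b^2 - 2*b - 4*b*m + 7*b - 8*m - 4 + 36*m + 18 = -b^2 + b*(5 - 4*m) + 28*m + 14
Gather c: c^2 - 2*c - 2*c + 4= c^2 - 4*c + 4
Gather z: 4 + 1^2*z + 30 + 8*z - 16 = 9*z + 18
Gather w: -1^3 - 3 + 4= 0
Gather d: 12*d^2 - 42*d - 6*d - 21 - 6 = 12*d^2 - 48*d - 27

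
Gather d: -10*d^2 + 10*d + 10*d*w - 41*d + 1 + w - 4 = -10*d^2 + d*(10*w - 31) + w - 3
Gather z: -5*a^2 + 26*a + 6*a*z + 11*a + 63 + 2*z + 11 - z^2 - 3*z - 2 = -5*a^2 + 37*a - z^2 + z*(6*a - 1) + 72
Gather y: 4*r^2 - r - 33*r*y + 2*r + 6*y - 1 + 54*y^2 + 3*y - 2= 4*r^2 + r + 54*y^2 + y*(9 - 33*r) - 3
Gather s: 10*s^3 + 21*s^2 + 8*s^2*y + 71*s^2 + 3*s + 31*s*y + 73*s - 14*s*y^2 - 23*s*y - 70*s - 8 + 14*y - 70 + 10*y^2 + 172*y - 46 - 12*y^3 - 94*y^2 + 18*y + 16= 10*s^3 + s^2*(8*y + 92) + s*(-14*y^2 + 8*y + 6) - 12*y^3 - 84*y^2 + 204*y - 108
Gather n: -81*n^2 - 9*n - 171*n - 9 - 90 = -81*n^2 - 180*n - 99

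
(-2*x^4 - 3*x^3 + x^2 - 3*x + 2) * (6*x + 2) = -12*x^5 - 22*x^4 - 16*x^2 + 6*x + 4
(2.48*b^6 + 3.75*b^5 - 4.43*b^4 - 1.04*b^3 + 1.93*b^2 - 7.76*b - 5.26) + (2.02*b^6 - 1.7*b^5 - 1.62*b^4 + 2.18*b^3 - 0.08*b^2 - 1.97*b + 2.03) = 4.5*b^6 + 2.05*b^5 - 6.05*b^4 + 1.14*b^3 + 1.85*b^2 - 9.73*b - 3.23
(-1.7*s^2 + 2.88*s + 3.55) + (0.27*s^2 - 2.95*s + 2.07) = -1.43*s^2 - 0.0700000000000003*s + 5.62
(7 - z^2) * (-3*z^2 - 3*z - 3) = 3*z^4 + 3*z^3 - 18*z^2 - 21*z - 21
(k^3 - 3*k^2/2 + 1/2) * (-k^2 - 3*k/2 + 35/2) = -k^5 + 79*k^3/4 - 107*k^2/4 - 3*k/4 + 35/4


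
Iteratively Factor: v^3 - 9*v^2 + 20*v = (v - 5)*(v^2 - 4*v) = v*(v - 5)*(v - 4)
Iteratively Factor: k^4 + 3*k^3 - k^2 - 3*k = (k + 3)*(k^3 - k) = (k - 1)*(k + 3)*(k^2 + k) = (k - 1)*(k + 1)*(k + 3)*(k)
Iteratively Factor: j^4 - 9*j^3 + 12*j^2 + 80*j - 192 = (j + 3)*(j^3 - 12*j^2 + 48*j - 64) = (j - 4)*(j + 3)*(j^2 - 8*j + 16) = (j - 4)^2*(j + 3)*(j - 4)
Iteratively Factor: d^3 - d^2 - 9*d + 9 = (d + 3)*(d^2 - 4*d + 3) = (d - 1)*(d + 3)*(d - 3)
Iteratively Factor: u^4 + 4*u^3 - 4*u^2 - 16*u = (u - 2)*(u^3 + 6*u^2 + 8*u) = u*(u - 2)*(u^2 + 6*u + 8) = u*(u - 2)*(u + 2)*(u + 4)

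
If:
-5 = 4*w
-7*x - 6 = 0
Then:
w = -5/4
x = -6/7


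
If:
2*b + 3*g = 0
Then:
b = -3*g/2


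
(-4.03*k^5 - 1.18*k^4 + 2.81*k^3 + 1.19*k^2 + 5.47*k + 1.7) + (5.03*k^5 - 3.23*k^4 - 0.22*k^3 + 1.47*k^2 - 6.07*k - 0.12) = 1.0*k^5 - 4.41*k^4 + 2.59*k^3 + 2.66*k^2 - 0.600000000000001*k + 1.58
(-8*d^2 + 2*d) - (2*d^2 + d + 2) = -10*d^2 + d - 2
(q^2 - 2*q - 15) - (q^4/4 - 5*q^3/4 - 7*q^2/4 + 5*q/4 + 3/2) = -q^4/4 + 5*q^3/4 + 11*q^2/4 - 13*q/4 - 33/2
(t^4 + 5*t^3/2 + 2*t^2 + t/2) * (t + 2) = t^5 + 9*t^4/2 + 7*t^3 + 9*t^2/2 + t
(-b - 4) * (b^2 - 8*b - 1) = -b^3 + 4*b^2 + 33*b + 4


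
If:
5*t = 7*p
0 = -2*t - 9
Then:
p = -45/14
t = -9/2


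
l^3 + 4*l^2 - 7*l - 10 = (l - 2)*(l + 1)*(l + 5)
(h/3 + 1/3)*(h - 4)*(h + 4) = h^3/3 + h^2/3 - 16*h/3 - 16/3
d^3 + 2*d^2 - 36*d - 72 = (d - 6)*(d + 2)*(d + 6)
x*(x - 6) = x^2 - 6*x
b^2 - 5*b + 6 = (b - 3)*(b - 2)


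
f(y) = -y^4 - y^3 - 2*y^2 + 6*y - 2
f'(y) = -4*y^3 - 3*y^2 - 4*y + 6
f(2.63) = -66.09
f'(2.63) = -98.04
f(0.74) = 0.64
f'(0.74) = -0.22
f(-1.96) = -28.67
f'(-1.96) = 32.43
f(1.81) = -14.35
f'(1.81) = -34.79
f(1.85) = -15.79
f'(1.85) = -36.99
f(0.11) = -1.37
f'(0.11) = 5.52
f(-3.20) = -113.77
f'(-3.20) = 119.15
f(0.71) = 0.64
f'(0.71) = 0.22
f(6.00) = -1550.00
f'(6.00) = -990.00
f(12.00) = -22682.00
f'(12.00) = -7386.00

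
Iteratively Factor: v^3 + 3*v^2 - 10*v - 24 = (v + 4)*(v^2 - v - 6) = (v - 3)*(v + 4)*(v + 2)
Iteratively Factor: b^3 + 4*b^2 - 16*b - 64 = (b + 4)*(b^2 - 16) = (b + 4)^2*(b - 4)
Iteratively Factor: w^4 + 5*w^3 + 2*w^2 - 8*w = (w)*(w^3 + 5*w^2 + 2*w - 8) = w*(w + 4)*(w^2 + w - 2) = w*(w + 2)*(w + 4)*(w - 1)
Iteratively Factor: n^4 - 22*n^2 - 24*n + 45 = (n - 1)*(n^3 + n^2 - 21*n - 45) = (n - 1)*(n + 3)*(n^2 - 2*n - 15) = (n - 1)*(n + 3)^2*(n - 5)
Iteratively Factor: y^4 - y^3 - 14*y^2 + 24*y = (y + 4)*(y^3 - 5*y^2 + 6*y) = y*(y + 4)*(y^2 - 5*y + 6) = y*(y - 3)*(y + 4)*(y - 2)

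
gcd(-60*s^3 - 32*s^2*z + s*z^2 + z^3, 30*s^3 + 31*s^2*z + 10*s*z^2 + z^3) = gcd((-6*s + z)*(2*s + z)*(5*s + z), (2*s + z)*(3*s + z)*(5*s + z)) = 10*s^2 + 7*s*z + z^2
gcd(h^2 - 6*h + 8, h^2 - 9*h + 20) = h - 4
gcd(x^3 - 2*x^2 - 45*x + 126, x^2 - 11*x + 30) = x - 6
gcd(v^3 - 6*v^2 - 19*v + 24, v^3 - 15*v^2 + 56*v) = v - 8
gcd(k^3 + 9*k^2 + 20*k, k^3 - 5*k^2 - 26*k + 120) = k + 5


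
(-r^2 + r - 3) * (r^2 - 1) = -r^4 + r^3 - 2*r^2 - r + 3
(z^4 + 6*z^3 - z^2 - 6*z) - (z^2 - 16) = z^4 + 6*z^3 - 2*z^2 - 6*z + 16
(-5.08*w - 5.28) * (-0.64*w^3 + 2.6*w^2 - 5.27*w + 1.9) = 3.2512*w^4 - 9.8288*w^3 + 13.0436*w^2 + 18.1736*w - 10.032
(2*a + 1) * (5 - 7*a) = -14*a^2 + 3*a + 5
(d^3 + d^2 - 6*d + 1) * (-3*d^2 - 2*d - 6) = -3*d^5 - 5*d^4 + 10*d^3 + 3*d^2 + 34*d - 6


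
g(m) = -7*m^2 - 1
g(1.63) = -19.60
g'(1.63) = -22.82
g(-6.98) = -342.04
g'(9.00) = -126.00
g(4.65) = -152.36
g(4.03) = -114.69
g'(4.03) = -56.42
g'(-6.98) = 97.72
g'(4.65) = -65.10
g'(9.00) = -126.00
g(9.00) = -568.00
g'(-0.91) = 12.74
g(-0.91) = -6.80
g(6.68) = -313.36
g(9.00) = -568.00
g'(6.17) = -86.38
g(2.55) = -46.52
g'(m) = -14*m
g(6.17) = -267.48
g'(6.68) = -93.52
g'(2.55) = -35.70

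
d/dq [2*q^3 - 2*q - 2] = 6*q^2 - 2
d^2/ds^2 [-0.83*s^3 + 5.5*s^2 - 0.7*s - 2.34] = 11.0 - 4.98*s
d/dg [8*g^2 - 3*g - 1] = 16*g - 3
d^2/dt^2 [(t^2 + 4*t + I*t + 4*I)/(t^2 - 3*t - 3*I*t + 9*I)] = (t^3*(14 + 8*I) - 30*I*t^2 + t*(126 - 288*I) - 504 + 162*I)/(t^6 + t^5*(-9 - 9*I) + 81*I*t^4 + t^3*(216 - 216*I) - 729*t^2 + t*(729 + 729*I) - 729*I)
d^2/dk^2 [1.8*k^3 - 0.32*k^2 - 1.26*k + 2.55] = 10.8*k - 0.64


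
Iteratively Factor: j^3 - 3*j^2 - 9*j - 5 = (j + 1)*(j^2 - 4*j - 5) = (j + 1)^2*(j - 5)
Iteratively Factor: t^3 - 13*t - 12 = (t + 1)*(t^2 - t - 12) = (t + 1)*(t + 3)*(t - 4)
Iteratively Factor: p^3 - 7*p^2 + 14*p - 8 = (p - 4)*(p^2 - 3*p + 2) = (p - 4)*(p - 2)*(p - 1)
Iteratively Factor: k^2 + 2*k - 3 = (k - 1)*(k + 3)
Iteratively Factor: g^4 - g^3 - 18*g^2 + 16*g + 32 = (g + 4)*(g^3 - 5*g^2 + 2*g + 8) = (g - 4)*(g + 4)*(g^2 - g - 2) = (g - 4)*(g + 1)*(g + 4)*(g - 2)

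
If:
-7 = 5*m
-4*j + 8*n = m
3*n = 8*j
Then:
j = -21/260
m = -7/5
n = -14/65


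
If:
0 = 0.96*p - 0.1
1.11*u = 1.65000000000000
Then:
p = 0.10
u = 1.49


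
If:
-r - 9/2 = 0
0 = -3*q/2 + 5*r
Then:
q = -15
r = -9/2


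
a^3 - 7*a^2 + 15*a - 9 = (a - 3)^2*(a - 1)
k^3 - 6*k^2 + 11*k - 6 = (k - 3)*(k - 2)*(k - 1)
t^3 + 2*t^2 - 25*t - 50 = (t - 5)*(t + 2)*(t + 5)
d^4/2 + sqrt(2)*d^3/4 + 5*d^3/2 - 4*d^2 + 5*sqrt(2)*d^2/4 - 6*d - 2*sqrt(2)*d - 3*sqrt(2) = (d/2 + 1/2)*(d - 2)*(d + 6)*(d + sqrt(2)/2)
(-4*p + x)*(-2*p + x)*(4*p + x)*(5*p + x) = 160*p^4 - 48*p^3*x - 26*p^2*x^2 + 3*p*x^3 + x^4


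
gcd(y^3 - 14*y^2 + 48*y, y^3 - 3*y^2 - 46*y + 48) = y - 8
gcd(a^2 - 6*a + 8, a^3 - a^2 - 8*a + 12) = a - 2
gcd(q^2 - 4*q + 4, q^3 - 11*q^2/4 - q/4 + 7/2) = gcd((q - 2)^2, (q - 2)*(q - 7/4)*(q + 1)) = q - 2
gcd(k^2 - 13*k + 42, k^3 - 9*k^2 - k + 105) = k - 7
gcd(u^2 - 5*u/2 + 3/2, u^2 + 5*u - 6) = u - 1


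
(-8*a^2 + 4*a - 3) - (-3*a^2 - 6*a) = -5*a^2 + 10*a - 3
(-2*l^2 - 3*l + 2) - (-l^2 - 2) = -l^2 - 3*l + 4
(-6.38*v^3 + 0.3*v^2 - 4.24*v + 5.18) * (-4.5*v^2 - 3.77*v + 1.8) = 28.71*v^5 + 22.7026*v^4 + 6.465*v^3 - 6.7852*v^2 - 27.1606*v + 9.324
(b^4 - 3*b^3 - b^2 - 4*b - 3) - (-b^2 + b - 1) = b^4 - 3*b^3 - 5*b - 2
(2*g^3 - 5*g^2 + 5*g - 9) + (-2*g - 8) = 2*g^3 - 5*g^2 + 3*g - 17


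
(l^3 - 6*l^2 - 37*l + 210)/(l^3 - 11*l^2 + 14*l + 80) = (l^2 - l - 42)/(l^2 - 6*l - 16)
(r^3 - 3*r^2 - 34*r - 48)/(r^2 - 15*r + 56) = (r^2 + 5*r + 6)/(r - 7)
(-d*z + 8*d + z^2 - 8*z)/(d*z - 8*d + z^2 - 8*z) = (-d + z)/(d + z)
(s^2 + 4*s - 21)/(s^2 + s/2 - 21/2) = 2*(s + 7)/(2*s + 7)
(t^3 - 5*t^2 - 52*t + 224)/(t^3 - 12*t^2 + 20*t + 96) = (t^2 + 3*t - 28)/(t^2 - 4*t - 12)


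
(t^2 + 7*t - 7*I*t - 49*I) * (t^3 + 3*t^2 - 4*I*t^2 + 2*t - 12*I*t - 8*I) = t^5 + 10*t^4 - 11*I*t^4 - 5*t^3 - 110*I*t^3 - 266*t^2 - 253*I*t^2 - 644*t - 154*I*t - 392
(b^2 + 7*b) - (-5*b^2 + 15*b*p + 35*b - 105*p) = 6*b^2 - 15*b*p - 28*b + 105*p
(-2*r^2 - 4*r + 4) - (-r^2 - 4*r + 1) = 3 - r^2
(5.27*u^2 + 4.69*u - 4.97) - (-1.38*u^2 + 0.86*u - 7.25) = 6.65*u^2 + 3.83*u + 2.28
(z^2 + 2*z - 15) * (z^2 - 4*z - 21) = z^4 - 2*z^3 - 44*z^2 + 18*z + 315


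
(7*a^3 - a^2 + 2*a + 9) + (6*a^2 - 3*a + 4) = 7*a^3 + 5*a^2 - a + 13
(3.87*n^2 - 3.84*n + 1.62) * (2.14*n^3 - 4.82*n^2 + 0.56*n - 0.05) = 8.2818*n^5 - 26.871*n^4 + 24.1428*n^3 - 10.1523*n^2 + 1.0992*n - 0.081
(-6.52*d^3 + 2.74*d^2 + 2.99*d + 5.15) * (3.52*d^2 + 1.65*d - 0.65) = -22.9504*d^5 - 1.1132*d^4 + 19.2838*d^3 + 21.2805*d^2 + 6.554*d - 3.3475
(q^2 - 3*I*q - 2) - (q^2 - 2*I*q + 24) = -I*q - 26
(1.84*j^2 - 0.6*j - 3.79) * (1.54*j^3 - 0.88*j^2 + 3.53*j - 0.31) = 2.8336*j^5 - 2.5432*j^4 + 1.1866*j^3 + 0.6468*j^2 - 13.1927*j + 1.1749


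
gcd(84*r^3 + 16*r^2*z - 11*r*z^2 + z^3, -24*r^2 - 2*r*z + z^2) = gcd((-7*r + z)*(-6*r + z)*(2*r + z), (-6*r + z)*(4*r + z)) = -6*r + z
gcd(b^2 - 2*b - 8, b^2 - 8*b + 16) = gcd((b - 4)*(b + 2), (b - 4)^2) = b - 4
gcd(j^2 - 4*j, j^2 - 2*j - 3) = 1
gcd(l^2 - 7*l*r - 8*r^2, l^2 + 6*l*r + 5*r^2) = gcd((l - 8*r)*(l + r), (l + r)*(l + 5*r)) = l + r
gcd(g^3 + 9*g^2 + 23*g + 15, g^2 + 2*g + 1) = g + 1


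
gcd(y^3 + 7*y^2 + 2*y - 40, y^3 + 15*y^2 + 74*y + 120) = y^2 + 9*y + 20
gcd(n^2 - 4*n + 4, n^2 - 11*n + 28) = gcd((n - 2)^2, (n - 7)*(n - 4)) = 1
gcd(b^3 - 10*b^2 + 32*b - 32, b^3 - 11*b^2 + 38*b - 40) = b^2 - 6*b + 8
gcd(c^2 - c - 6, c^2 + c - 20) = 1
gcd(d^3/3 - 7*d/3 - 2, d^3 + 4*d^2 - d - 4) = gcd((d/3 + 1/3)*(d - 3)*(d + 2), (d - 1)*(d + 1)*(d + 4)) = d + 1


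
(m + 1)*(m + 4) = m^2 + 5*m + 4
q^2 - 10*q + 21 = (q - 7)*(q - 3)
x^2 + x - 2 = (x - 1)*(x + 2)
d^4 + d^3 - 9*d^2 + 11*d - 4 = (d - 1)^3*(d + 4)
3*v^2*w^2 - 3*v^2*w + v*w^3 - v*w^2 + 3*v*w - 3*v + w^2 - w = (3*v + w)*(w - 1)*(v*w + 1)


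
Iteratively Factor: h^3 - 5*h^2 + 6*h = (h - 3)*(h^2 - 2*h) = (h - 3)*(h - 2)*(h)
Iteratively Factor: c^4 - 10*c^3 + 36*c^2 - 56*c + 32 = (c - 2)*(c^3 - 8*c^2 + 20*c - 16) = (c - 4)*(c - 2)*(c^2 - 4*c + 4) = (c - 4)*(c - 2)^2*(c - 2)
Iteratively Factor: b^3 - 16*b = (b - 4)*(b^2 + 4*b) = (b - 4)*(b + 4)*(b)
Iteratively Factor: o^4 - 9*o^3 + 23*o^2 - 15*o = (o - 5)*(o^3 - 4*o^2 + 3*o) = (o - 5)*(o - 1)*(o^2 - 3*o) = (o - 5)*(o - 3)*(o - 1)*(o)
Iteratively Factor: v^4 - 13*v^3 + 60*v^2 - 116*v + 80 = (v - 2)*(v^3 - 11*v^2 + 38*v - 40) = (v - 2)^2*(v^2 - 9*v + 20) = (v - 5)*(v - 2)^2*(v - 4)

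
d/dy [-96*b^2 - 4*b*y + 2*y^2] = -4*b + 4*y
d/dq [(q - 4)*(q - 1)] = 2*q - 5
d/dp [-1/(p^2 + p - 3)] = (2*p + 1)/(p^2 + p - 3)^2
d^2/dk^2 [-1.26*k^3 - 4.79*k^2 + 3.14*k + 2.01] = -7.56*k - 9.58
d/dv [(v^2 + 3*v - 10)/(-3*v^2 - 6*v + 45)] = 1/(3*(v^2 - 6*v + 9))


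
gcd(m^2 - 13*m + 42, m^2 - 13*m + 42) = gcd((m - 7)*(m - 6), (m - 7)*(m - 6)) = m^2 - 13*m + 42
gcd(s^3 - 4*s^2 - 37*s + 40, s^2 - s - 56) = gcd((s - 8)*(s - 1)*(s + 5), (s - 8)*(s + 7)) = s - 8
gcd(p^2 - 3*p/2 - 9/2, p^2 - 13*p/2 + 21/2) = p - 3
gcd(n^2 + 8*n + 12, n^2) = 1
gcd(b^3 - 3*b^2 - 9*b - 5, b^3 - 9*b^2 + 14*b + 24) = b + 1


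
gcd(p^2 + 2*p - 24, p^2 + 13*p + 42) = p + 6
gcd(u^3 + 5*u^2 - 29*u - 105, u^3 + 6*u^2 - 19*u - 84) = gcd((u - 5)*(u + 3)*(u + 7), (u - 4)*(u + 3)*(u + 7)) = u^2 + 10*u + 21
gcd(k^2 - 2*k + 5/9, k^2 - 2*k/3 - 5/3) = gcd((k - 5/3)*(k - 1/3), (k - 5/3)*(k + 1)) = k - 5/3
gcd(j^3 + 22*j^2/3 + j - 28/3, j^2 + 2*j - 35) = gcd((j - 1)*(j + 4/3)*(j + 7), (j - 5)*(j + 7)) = j + 7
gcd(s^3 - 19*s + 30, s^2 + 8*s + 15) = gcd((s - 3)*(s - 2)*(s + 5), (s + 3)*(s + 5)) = s + 5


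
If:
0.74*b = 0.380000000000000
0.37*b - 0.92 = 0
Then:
No Solution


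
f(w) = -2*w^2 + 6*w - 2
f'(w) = 6 - 4*w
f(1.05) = 2.10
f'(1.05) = 1.80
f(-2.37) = -27.45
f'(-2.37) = 15.48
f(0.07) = -1.59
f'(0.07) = 5.72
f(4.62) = -16.97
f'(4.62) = -12.48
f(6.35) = -44.54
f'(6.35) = -19.40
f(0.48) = 0.42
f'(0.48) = 4.08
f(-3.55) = -48.50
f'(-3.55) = 20.20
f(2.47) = 0.62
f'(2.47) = -3.88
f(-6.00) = -110.00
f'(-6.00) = 30.00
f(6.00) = -38.00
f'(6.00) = -18.00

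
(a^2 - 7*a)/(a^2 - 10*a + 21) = a/(a - 3)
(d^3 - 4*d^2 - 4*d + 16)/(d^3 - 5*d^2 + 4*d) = (d^2 - 4)/(d*(d - 1))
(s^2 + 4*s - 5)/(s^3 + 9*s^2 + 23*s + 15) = (s - 1)/(s^2 + 4*s + 3)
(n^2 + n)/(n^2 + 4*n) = (n + 1)/(n + 4)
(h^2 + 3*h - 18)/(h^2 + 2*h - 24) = (h - 3)/(h - 4)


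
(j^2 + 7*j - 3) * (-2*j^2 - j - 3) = -2*j^4 - 15*j^3 - 4*j^2 - 18*j + 9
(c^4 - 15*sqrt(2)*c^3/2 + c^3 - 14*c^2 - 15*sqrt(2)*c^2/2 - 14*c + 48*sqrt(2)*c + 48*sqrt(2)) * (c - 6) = c^5 - 15*sqrt(2)*c^4/2 - 5*c^4 - 20*c^3 + 75*sqrt(2)*c^3/2 + 70*c^2 + 93*sqrt(2)*c^2 - 240*sqrt(2)*c + 84*c - 288*sqrt(2)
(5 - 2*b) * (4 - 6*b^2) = 12*b^3 - 30*b^2 - 8*b + 20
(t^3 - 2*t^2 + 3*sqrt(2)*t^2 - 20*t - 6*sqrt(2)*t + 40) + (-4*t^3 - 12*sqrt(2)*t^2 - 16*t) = -3*t^3 - 9*sqrt(2)*t^2 - 2*t^2 - 36*t - 6*sqrt(2)*t + 40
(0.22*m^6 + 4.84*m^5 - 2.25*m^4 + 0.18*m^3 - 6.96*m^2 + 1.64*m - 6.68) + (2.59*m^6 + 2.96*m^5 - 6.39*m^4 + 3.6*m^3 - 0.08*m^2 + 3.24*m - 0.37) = 2.81*m^6 + 7.8*m^5 - 8.64*m^4 + 3.78*m^3 - 7.04*m^2 + 4.88*m - 7.05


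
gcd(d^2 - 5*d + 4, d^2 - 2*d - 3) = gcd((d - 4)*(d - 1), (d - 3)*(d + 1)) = 1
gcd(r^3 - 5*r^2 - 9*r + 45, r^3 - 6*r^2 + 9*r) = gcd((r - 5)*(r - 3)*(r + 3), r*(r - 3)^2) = r - 3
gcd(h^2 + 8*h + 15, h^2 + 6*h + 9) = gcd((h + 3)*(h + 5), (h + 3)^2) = h + 3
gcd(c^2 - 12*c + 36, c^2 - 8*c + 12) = c - 6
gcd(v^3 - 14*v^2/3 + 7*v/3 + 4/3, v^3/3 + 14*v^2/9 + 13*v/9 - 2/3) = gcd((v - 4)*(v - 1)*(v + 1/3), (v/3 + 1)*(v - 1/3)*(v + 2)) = 1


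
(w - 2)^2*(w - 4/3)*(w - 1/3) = w^4 - 17*w^3/3 + 100*w^2/9 - 76*w/9 + 16/9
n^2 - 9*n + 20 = (n - 5)*(n - 4)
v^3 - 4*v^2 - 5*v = v*(v - 5)*(v + 1)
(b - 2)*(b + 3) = b^2 + b - 6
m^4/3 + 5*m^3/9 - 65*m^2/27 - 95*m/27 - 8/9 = (m/3 + 1)*(m - 8/3)*(m + 1/3)*(m + 1)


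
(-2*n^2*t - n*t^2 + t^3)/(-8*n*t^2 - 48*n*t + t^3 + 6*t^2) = (2*n^2 + n*t - t^2)/(8*n*t + 48*n - t^2 - 6*t)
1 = 1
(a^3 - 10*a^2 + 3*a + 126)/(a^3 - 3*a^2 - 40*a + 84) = (a^2 - 3*a - 18)/(a^2 + 4*a - 12)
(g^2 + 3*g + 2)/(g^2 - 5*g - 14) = (g + 1)/(g - 7)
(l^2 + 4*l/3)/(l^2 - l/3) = (3*l + 4)/(3*l - 1)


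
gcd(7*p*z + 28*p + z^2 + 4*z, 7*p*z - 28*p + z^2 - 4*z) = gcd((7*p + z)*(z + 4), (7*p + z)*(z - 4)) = 7*p + z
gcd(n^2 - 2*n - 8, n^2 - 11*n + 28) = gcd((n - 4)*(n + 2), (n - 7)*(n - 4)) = n - 4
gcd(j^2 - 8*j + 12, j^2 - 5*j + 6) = j - 2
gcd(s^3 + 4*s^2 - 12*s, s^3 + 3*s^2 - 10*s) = s^2 - 2*s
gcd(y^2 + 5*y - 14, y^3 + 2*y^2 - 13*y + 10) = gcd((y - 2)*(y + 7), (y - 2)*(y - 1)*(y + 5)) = y - 2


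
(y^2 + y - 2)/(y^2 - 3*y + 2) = (y + 2)/(y - 2)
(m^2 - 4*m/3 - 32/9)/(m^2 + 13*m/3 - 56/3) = (m + 4/3)/(m + 7)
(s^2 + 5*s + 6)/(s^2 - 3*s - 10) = (s + 3)/(s - 5)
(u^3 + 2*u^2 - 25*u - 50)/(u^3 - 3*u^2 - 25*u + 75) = (u + 2)/(u - 3)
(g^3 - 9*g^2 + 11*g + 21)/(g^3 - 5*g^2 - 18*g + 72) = (g^2 - 6*g - 7)/(g^2 - 2*g - 24)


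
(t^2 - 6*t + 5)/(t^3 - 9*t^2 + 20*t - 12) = (t - 5)/(t^2 - 8*t + 12)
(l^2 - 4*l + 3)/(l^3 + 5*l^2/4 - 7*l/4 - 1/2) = 4*(l - 3)/(4*l^2 + 9*l + 2)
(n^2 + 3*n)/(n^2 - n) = (n + 3)/(n - 1)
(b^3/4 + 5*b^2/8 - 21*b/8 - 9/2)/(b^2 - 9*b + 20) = (2*b^3 + 5*b^2 - 21*b - 36)/(8*(b^2 - 9*b + 20))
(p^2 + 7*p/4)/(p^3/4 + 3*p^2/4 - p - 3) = p*(4*p + 7)/(p^3 + 3*p^2 - 4*p - 12)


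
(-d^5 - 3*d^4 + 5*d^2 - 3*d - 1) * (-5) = 5*d^5 + 15*d^4 - 25*d^2 + 15*d + 5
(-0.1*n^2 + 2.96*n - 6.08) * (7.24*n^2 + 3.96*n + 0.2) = -0.724*n^4 + 21.0344*n^3 - 32.3176*n^2 - 23.4848*n - 1.216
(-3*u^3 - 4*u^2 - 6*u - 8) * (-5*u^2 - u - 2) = 15*u^5 + 23*u^4 + 40*u^3 + 54*u^2 + 20*u + 16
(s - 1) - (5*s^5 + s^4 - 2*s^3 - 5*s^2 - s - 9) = -5*s^5 - s^4 + 2*s^3 + 5*s^2 + 2*s + 8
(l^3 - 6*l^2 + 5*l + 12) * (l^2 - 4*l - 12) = l^5 - 10*l^4 + 17*l^3 + 64*l^2 - 108*l - 144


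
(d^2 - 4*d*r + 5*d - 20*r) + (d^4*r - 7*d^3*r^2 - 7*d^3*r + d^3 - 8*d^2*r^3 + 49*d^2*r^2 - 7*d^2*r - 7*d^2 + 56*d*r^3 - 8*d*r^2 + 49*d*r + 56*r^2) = d^4*r - 7*d^3*r^2 - 7*d^3*r + d^3 - 8*d^2*r^3 + 49*d^2*r^2 - 7*d^2*r - 6*d^2 + 56*d*r^3 - 8*d*r^2 + 45*d*r + 5*d + 56*r^2 - 20*r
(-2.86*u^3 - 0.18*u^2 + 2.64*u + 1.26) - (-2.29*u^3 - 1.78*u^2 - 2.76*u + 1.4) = -0.57*u^3 + 1.6*u^2 + 5.4*u - 0.14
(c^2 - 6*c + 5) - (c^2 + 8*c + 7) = -14*c - 2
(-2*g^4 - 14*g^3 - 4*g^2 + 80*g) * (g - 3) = -2*g^5 - 8*g^4 + 38*g^3 + 92*g^2 - 240*g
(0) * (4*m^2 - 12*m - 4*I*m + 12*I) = 0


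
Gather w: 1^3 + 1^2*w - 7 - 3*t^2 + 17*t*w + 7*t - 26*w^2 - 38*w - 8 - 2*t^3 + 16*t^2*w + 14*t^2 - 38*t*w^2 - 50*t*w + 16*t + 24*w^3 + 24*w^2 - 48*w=-2*t^3 + 11*t^2 + 23*t + 24*w^3 + w^2*(-38*t - 2) + w*(16*t^2 - 33*t - 85) - 14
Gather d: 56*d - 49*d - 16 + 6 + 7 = 7*d - 3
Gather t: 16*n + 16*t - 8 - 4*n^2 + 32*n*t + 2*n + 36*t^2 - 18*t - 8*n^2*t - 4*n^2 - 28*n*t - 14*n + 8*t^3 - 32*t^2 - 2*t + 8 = -8*n^2 + 4*n + 8*t^3 + 4*t^2 + t*(-8*n^2 + 4*n - 4)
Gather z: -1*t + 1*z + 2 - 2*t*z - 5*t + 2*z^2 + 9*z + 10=-6*t + 2*z^2 + z*(10 - 2*t) + 12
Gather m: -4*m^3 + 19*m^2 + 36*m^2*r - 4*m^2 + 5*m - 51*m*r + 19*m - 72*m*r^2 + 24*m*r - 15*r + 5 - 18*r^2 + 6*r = -4*m^3 + m^2*(36*r + 15) + m*(-72*r^2 - 27*r + 24) - 18*r^2 - 9*r + 5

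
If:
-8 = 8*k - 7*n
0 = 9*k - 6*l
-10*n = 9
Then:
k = -143/80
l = -429/160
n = -9/10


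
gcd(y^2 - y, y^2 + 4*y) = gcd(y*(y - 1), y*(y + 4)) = y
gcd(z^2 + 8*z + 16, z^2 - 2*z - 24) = z + 4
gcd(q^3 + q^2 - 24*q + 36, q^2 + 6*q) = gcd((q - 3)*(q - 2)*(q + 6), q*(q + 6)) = q + 6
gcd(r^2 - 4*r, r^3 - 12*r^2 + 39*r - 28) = r - 4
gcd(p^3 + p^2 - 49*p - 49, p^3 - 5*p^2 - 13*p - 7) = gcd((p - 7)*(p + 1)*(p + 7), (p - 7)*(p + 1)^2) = p^2 - 6*p - 7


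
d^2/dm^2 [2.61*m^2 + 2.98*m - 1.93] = 5.22000000000000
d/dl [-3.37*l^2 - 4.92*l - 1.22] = -6.74*l - 4.92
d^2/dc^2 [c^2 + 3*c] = 2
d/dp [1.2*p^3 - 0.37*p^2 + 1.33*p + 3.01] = 3.6*p^2 - 0.74*p + 1.33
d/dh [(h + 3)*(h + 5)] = 2*h + 8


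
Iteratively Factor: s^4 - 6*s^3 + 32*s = (s + 2)*(s^3 - 8*s^2 + 16*s) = (s - 4)*(s + 2)*(s^2 - 4*s) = (s - 4)^2*(s + 2)*(s)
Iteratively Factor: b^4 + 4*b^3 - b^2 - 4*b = (b + 1)*(b^3 + 3*b^2 - 4*b) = (b - 1)*(b + 1)*(b^2 + 4*b) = (b - 1)*(b + 1)*(b + 4)*(b)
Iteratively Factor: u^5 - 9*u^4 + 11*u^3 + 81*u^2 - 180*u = (u)*(u^4 - 9*u^3 + 11*u^2 + 81*u - 180) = u*(u - 4)*(u^3 - 5*u^2 - 9*u + 45) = u*(u - 4)*(u - 3)*(u^2 - 2*u - 15) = u*(u - 4)*(u - 3)*(u + 3)*(u - 5)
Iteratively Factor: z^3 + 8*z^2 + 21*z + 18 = (z + 2)*(z^2 + 6*z + 9) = (z + 2)*(z + 3)*(z + 3)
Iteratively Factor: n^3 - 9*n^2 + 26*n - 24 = (n - 3)*(n^2 - 6*n + 8) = (n - 4)*(n - 3)*(n - 2)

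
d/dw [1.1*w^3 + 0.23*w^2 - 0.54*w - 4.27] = 3.3*w^2 + 0.46*w - 0.54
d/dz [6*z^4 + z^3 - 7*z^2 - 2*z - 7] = 24*z^3 + 3*z^2 - 14*z - 2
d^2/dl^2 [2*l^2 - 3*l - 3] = 4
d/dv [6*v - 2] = 6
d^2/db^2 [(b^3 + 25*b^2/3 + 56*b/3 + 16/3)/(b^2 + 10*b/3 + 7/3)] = 18*(-b^3 - 57*b^2 - 183*b - 159)/(27*b^6 + 270*b^5 + 1089*b^4 + 2260*b^3 + 2541*b^2 + 1470*b + 343)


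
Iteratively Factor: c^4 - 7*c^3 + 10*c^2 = (c - 2)*(c^3 - 5*c^2) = c*(c - 2)*(c^2 - 5*c) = c^2*(c - 2)*(c - 5)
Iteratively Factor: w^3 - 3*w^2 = (w - 3)*(w^2) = w*(w - 3)*(w)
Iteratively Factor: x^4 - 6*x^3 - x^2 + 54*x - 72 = (x + 3)*(x^3 - 9*x^2 + 26*x - 24) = (x - 4)*(x + 3)*(x^2 - 5*x + 6) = (x - 4)*(x - 3)*(x + 3)*(x - 2)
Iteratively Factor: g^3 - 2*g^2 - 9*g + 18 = (g + 3)*(g^2 - 5*g + 6) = (g - 3)*(g + 3)*(g - 2)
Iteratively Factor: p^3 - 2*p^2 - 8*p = (p)*(p^2 - 2*p - 8) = p*(p + 2)*(p - 4)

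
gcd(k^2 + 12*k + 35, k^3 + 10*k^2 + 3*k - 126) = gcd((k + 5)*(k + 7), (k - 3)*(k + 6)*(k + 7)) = k + 7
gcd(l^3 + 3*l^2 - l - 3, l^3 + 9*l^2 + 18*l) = l + 3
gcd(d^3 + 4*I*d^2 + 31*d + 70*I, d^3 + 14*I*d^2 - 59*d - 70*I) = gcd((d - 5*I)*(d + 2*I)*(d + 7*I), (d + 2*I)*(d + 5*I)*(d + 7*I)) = d^2 + 9*I*d - 14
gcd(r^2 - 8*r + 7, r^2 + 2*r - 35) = 1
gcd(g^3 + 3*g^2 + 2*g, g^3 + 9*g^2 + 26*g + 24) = g + 2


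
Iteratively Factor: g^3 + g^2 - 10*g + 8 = (g + 4)*(g^2 - 3*g + 2) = (g - 1)*(g + 4)*(g - 2)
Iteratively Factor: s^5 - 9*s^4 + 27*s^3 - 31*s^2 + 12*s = (s - 4)*(s^4 - 5*s^3 + 7*s^2 - 3*s) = (s - 4)*(s - 3)*(s^3 - 2*s^2 + s) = (s - 4)*(s - 3)*(s - 1)*(s^2 - s) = s*(s - 4)*(s - 3)*(s - 1)*(s - 1)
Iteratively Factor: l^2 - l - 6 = (l - 3)*(l + 2)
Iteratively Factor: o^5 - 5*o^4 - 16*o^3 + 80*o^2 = (o)*(o^4 - 5*o^3 - 16*o^2 + 80*o) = o*(o - 4)*(o^3 - o^2 - 20*o) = o^2*(o - 4)*(o^2 - o - 20) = o^2*(o - 5)*(o - 4)*(o + 4)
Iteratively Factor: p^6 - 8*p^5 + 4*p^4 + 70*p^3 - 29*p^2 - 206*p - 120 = (p + 2)*(p^5 - 10*p^4 + 24*p^3 + 22*p^2 - 73*p - 60) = (p + 1)*(p + 2)*(p^4 - 11*p^3 + 35*p^2 - 13*p - 60) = (p - 4)*(p + 1)*(p + 2)*(p^3 - 7*p^2 + 7*p + 15) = (p - 4)*(p - 3)*(p + 1)*(p + 2)*(p^2 - 4*p - 5) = (p - 4)*(p - 3)*(p + 1)^2*(p + 2)*(p - 5)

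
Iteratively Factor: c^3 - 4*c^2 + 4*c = (c - 2)*(c^2 - 2*c) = (c - 2)^2*(c)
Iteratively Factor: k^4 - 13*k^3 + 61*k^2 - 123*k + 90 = (k - 3)*(k^3 - 10*k^2 + 31*k - 30) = (k - 3)*(k - 2)*(k^2 - 8*k + 15) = (k - 5)*(k - 3)*(k - 2)*(k - 3)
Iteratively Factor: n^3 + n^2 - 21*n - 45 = (n + 3)*(n^2 - 2*n - 15) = (n - 5)*(n + 3)*(n + 3)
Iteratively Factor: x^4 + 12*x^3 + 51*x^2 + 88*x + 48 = (x + 4)*(x^3 + 8*x^2 + 19*x + 12) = (x + 1)*(x + 4)*(x^2 + 7*x + 12) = (x + 1)*(x + 4)^2*(x + 3)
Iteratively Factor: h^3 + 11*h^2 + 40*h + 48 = (h + 3)*(h^2 + 8*h + 16) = (h + 3)*(h + 4)*(h + 4)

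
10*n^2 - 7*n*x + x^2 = (-5*n + x)*(-2*n + x)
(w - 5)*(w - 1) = w^2 - 6*w + 5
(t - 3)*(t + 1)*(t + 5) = t^3 + 3*t^2 - 13*t - 15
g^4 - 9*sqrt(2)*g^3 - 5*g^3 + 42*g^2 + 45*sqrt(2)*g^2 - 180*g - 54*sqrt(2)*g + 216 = (g - 3)*(g - 2)*(g - 6*sqrt(2))*(g - 3*sqrt(2))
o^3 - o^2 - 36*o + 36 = (o - 6)*(o - 1)*(o + 6)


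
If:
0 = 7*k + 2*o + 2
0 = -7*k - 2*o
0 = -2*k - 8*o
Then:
No Solution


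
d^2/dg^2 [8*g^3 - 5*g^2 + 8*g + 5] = 48*g - 10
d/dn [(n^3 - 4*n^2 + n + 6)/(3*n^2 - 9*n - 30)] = (n^4 - 6*n^3 - 19*n^2 + 68*n + 8)/(3*(n^4 - 6*n^3 - 11*n^2 + 60*n + 100))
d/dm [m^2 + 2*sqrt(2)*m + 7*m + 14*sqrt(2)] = 2*m + 2*sqrt(2) + 7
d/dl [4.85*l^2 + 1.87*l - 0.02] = 9.7*l + 1.87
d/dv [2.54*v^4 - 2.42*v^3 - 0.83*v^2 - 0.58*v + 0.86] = 10.16*v^3 - 7.26*v^2 - 1.66*v - 0.58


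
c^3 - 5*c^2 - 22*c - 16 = (c - 8)*(c + 1)*(c + 2)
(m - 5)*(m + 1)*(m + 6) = m^3 + 2*m^2 - 29*m - 30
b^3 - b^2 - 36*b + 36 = (b - 6)*(b - 1)*(b + 6)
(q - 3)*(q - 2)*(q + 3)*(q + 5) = q^4 + 3*q^3 - 19*q^2 - 27*q + 90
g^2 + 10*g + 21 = (g + 3)*(g + 7)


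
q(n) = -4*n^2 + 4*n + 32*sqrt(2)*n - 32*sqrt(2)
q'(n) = -8*n + 4 + 32*sqrt(2)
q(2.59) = 55.48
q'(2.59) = 28.53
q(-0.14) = -52.23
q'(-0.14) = 50.37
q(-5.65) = -451.23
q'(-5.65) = 94.45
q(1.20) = 8.09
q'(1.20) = 39.65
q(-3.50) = -266.65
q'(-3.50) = 77.25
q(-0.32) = -61.43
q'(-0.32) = 51.81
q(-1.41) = -122.66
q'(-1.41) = 60.53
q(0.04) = -43.29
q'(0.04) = 48.93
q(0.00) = -45.25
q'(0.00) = 49.25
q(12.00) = -30.20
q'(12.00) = -46.75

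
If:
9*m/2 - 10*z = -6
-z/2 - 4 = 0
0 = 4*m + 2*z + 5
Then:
No Solution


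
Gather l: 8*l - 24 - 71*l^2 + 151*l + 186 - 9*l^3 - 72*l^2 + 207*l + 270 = -9*l^3 - 143*l^2 + 366*l + 432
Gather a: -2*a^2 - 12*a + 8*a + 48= -2*a^2 - 4*a + 48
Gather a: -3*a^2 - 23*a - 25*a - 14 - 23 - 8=-3*a^2 - 48*a - 45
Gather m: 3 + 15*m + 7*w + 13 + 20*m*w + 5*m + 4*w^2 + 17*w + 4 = m*(20*w + 20) + 4*w^2 + 24*w + 20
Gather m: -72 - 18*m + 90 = 18 - 18*m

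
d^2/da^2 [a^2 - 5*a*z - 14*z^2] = 2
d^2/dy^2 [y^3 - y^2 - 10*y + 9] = 6*y - 2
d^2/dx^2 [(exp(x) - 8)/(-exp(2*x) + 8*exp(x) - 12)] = (-exp(4*x) + 24*exp(3*x) - 120*exp(2*x) + 32*exp(x) + 624)*exp(x)/(exp(6*x) - 24*exp(5*x) + 228*exp(4*x) - 1088*exp(3*x) + 2736*exp(2*x) - 3456*exp(x) + 1728)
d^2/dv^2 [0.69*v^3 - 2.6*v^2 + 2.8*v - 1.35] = 4.14*v - 5.2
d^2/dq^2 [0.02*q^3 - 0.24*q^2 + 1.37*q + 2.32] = 0.12*q - 0.48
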